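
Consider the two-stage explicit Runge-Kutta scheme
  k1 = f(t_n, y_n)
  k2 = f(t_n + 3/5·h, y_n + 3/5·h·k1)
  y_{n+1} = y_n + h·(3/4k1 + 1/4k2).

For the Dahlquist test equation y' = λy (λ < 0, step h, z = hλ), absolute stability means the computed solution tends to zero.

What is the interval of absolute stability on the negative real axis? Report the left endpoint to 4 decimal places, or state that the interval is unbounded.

Set f=λy, z=hλ:
  k1=λy_n ⇒ h·k1=z·y_n;  k2=λ(1+3/5z)y_n ⇒ h·k2=z(1+3/5z)y_n
  y_{n+1}/y_n = 1 + 3/4z + 1/4z(1+3/5z) = 1 + z + 3/20z²
  R(z) = 1 + z + 3/20z².

Find x<0 with |R(x)|<1.
x=-0.33: |R|=0.6863
R=1: x+3/20x²=0 ⇒ x=−20/3=-6.6667; min R=1−1/(4·3/20)=-0.6667>−1
Confirm numerically:
  x=-6.435: |R|=0.77638 <1
  x=-6.346: |R|=0.69476 <1
  x=-6.185: |R|=0.55313 <1
  x=-3.790: |R|=0.63539 <1
  x=-7.151: |R|=1.51952 >1
  x=-7.069: |R|=1.42661 >1
  x=-6.703: |R|=1.03653 >1
Stable set (-6.6667, 0).

z∈(-6.6667,0).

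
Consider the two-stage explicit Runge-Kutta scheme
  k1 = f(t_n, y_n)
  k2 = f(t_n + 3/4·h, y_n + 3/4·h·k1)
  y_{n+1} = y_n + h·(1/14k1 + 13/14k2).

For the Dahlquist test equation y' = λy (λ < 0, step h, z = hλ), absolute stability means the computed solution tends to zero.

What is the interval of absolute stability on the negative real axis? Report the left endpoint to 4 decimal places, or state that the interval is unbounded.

(-1.4359, 0).

With y'=λy (z=hλ):
  k1=λy_n ⇒ h·k1=z·y_n;  k2=λ(1+3/4z)y_n ⇒ h·k2=z(1+3/4z)y_n
  y_{n+1}/y_n = 1 + 1/14z + 13/14z(1+3/4z) = 1 + z + 39/56z²
  Hence R(z) = 1 + z + 39/56z².

Find x<0 with |R(x)|<1.
x=-0.83: |R|=0.6498
R=1: x+39/56x²=0 ⇒ x=−56/39=-1.4359; min R=1−1/(4·39/56)=0.6410>−1
Confirm numerically:
  x=-1.099: |R|=0.74215 <1
  x=-1.069: |R|=0.72685 <1
  x=-0.879: |R|=0.65909 <1
  x=-0.841: |R|=0.65157 <1
  x=-1.551: |R|=1.12433 >1
  x=-1.542: |R|=1.11394 >1
  x=-1.475: |R|=1.04017 >1
So |R|<1 on (-1.4359, 0).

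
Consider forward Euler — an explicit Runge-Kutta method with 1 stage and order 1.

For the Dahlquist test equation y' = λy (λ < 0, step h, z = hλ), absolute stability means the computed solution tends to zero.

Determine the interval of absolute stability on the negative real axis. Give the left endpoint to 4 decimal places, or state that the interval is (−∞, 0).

(-2.0000, 0).

Set f=λy, z=hλ:
  order 1, 1-stage ⇒ R(z)=1+z
  (e.g. R(-0.68)=0.32000, |R|=0.32000)

Find x<0 with |R(x)|<1.
x=-0.68: |R|=0.3200
|R(-1.87)|=0.8700 |R(-1.78)|=0.7800 |R(-0.8)|=0.2000
Bisect:
  x_lo=-2.4004 |R|=1.4004  x_hi=-0.0941 |R|=0.9059
  mid=-1.24724 |R|=0.24724 →hi
  mid=-1.82382 |R|=0.82382 →hi
  mid=-2.11211 |R|=1.11211 →lo
  mid=-1.96796 |R|=0.96796 →hi
  mid=-2.04003 |R|=1.04003 →lo
  mid=-2.00400 |R|=1.00400 →lo
  mid=-1.98598 |R|=0.98598 →hi
  mid=-1.99499 |R|=0.99499 →hi
  mid=-1.99949 |R|=0.99949 →hi
  mid=-2.00175 |R|=1.00175 →lo
  ...
  [-2.00006,-1.99992] ⇒ x*=-2.0000
Stable set (-2.0000, 0).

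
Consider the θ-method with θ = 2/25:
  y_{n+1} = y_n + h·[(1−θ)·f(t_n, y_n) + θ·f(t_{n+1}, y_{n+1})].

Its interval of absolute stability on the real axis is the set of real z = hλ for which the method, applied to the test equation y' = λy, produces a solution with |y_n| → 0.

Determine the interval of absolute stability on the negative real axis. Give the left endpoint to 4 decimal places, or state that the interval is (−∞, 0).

With y'=λy (z=hλ):
  y_{n+1} = y_n + z·[23/25·y_n + 2/25·y_{n+1}] ⇒ (1 − 2/25z)y_{n+1} = (1 + 23/25z)y_n
  ⇒ R(z) = (1 + 23/25z)/(1 − 2/25z).

Solve |R(x)|<1 on ℝ⁻.
x=-0.73: |R|=0.3103
R=−1: 1+23/25x = −1+2/25x ⇒ -21/25x=2 ⇒ x=2/(-21/25)=-2.3810
Confirm numerically:
  x=-1.680: |R|=0.48096 <1
  x=-1.651: |R|=0.45838 <1
  x=-1.228: |R|=0.11815 <1
  x=-2.870: |R|=1.33409 >1
  x=-2.740: |R|=1.24738 >1
  x=-2.640: |R|=1.17966 >1
So |R|<1 on (-2.3810, 0).

z∈(-2.3810,0).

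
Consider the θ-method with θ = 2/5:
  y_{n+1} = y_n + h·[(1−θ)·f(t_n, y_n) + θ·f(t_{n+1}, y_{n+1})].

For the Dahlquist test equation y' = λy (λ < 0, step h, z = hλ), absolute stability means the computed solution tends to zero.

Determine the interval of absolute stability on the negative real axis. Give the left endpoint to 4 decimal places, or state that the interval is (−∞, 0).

Set f=λy, z=hλ:
  y_{n+1} = y_n + z·[3/5·y_n + 2/5·y_{n+1}] ⇒ (1 − 2/5z)y_{n+1} = (1 + 3/5z)y_n
  so R(z) = (1 + 3/5z)/(1 − 2/5z).

Boundary: |R(x)|=1, x<0.
x=-0.62: |R|=0.5032
R=−1: 1+3/5x = −1+2/5x ⇒ -1/5x=2 ⇒ x=2/(-1/5)=-10.0000
Confirm numerically:
  x=-9.879: |R|=0.99511 <1
  x=-6.939: |R|=0.83785 <1
  x=-5.523: |R|=0.72099 <1
  x=-5.111: |R|=0.67882 <1
  x=-10.540: |R|=1.02071 >1
  x=-10.177: |R|=1.00698 >1
  x=-10.149: |R|=1.00589 >1
Stable set (-10.0000, 0).

z∈(-10.0000,0).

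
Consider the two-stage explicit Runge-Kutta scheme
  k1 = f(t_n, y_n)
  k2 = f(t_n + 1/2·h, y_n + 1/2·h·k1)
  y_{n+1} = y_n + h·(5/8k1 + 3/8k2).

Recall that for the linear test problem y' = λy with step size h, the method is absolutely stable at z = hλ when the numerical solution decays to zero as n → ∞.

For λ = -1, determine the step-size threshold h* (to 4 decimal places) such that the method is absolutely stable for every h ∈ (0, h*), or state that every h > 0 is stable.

With y'=λy (z=hλ):
  k1=λy_n ⇒ h·k1=z·y_n;  k2=λ(1+1/2z)y_n ⇒ h·k2=z(1+1/2z)y_n
  y_{n+1}/y_n = 1 + 5/8z + 3/8z(1+1/2z) = 1 + z + 3/16z²
  so R(z) = 1 + z + 3/16z².

Boundary: |R(x)|=1, x<0.
x=-1.48: |R|=0.0693
R=1: x+3/16x²=0 ⇒ x=−16/3=-5.3333; min R=1−1/(4·3/16)=-0.3333>−1
Confirm numerically:
  x=-5.158: |R|=0.83043 <1
  x=-5.037: |R|=0.72013 <1
  x=-4.618: |R|=0.38061 <1
  x=-3.374: |R|=0.23952 <1
  x=-5.913: |R|=1.64267 >1
  x=-5.636: |R|=1.31984 >1
  x=-5.604: |R|=1.28440 >1
Stable set (-5.3333, 0).

(-5.3333,0); λ=-1 ⇒ h* = (16/3)/1 = 5.3333.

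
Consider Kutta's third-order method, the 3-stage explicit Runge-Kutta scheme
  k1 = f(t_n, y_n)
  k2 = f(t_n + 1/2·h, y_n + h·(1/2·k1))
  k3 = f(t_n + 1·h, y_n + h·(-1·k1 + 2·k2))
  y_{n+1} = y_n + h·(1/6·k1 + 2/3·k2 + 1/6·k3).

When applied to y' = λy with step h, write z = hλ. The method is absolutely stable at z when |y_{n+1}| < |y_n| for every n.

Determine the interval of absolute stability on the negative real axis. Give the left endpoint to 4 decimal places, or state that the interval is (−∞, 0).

(-2.5127, 0).

On y'=λy, z=hλ:
  order 3, 3-stage ⇒ R(z)=1+z+z^2/2+z^3/6
  (e.g. R(-0.7)=0.48783, |R|=0.48783)

Find x<0 with |R(x)|<1.
x=-0.7: |R|=0.4878
|R(-2.11)|=0.4496 |R(-2.03)|=0.3638 |R(-1.27)|=0.1951
Bisect:
  x_lo=-2.8608 |R|=1.6708  x_hi=-0.2654 |R|=0.7667
  mid=-1.56310 |R|=0.02203 →hi
  mid=-2.21193 |R|=0.56930 →hi
  mid=-2.53634 |R|=1.03922 →lo
  mid=-2.37413 |R|=0.78618 →hi
  mid=-2.45524 |R|=0.90792 →hi
  mid=-2.49579 |R|=0.97234 →hi
  mid=-2.51607 |R|=1.00547 →lo
  mid=-2.50593 |R|=0.98883 →hi
  ...
  [-2.51290,-2.51274] ⇒ x*=-2.5127
So |R|<1 on (-2.5127, 0).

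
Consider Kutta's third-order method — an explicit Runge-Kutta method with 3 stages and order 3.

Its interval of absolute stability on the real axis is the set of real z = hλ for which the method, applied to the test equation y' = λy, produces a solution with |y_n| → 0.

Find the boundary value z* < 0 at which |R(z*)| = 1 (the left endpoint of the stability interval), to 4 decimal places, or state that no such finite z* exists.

On y'=λy, z=hλ:
  order 3, 3-stage ⇒ R(z)=1+z+z^2/2+z^3/6
  (e.g. R(-1.42)=0.11099, |R|=0.11099)

Find x<0 with |R(x)|<1.
x=-1.42: |R|=0.1110
|R(-1.86)|=0.2027 |R(-0.85)|=0.4089 |R(-0.53)|=0.5856
Bisect:
  x_lo=-3.2461 |R|=2.6784  x_hi=-0.1340 |R|=0.8745
  mid=-1.69009 |R|=0.06649 →hi
  mid=-2.46811 |R|=0.92811 →hi
  mid=-2.85713 |R|=1.66274 →lo
  mid=-2.66262 |R|=1.26398 →lo
  mid=-2.56537 |R|=1.08864 →lo
  mid=-2.51674 |R|=1.00658 →lo
  mid=-2.49243 |R|=0.96691 →hi
  ...
  [-2.51275,-2.51256] ⇒ x*=-2.5127
So |R|<1 on (-2.5127, 0).

z* = -2.5127.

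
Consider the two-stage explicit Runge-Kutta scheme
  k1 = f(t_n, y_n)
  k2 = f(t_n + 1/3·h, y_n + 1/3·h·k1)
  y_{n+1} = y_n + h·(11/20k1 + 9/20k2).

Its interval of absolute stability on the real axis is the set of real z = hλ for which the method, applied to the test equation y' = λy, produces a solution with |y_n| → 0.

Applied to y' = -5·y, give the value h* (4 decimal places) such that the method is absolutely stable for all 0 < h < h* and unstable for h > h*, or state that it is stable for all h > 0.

(-6.6667,0); λ=-5 ⇒ h* = (20/3)/5 = 1.3333.

Test eqn y'=λy, z=hλ:
  k1=λy_n ⇒ h·k1=z·y_n;  k2=λ(1+1/3z)y_n ⇒ h·k2=z(1+1/3z)y_n
  y_{n+1}/y_n = 1 + 11/20z + 9/20z(1+1/3z) = 1 + z + 3/20z²
  so R(z) = 1 + z + 3/20z².

Find x<0 with |R(x)|<1.
x=-0.85: |R|=0.2584
R=1: x+3/20x²=0 ⇒ x=−20/3=-6.6667; min R=1−1/(4·3/20)=-0.6667>−1
Confirm numerically:
  x=-6.392: |R|=0.73665 <1
  x=-5.817: |R|=0.25862 <1
  x=-5.295: |R|=0.08945 <1
  x=-3.074: |R|=0.65658 <1
  x=-7.046: |R|=1.40092 >1
  x=-7.043: |R|=1.39758 >1
Interval (-6.6667, 0).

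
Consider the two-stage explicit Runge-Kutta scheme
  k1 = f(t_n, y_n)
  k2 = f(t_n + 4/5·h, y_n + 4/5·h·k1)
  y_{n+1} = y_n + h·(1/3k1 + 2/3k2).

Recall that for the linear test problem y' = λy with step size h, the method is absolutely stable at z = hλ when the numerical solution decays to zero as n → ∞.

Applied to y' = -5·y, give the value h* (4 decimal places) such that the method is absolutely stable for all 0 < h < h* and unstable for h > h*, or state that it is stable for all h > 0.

(-1.8750,0); λ=-5 ⇒ h* = (15/8)/5 = 0.3750.

Test eqn y'=λy, z=hλ:
  k1=λy_n ⇒ h·k1=z·y_n;  k2=λ(1+4/5z)y_n ⇒ h·k2=z(1+4/5z)y_n
  y_{n+1}/y_n = 1 + 1/3z + 2/3z(1+4/5z) = 1 + z + 8/15z²
  ⇒ R(z) = 1 + z + 8/15z².

Solve |R(x)|<1 on ℝ⁻.
x=-0.72: |R|=0.5565
R=1: x+8/15x²=0 ⇒ x=−15/8=-1.8750; min R=1−1/(4·8/15)=0.5312>−1
Confirm numerically:
  x=-1.625: |R|=0.78333 <1
  x=-1.295: |R|=0.59941 <1
  x=-0.919: |R|=0.53143 <1
  x=-2.309: |R|=1.53446 >1
  x=-1.940: |R|=1.06725 >1
Stable set (-1.8750, 0).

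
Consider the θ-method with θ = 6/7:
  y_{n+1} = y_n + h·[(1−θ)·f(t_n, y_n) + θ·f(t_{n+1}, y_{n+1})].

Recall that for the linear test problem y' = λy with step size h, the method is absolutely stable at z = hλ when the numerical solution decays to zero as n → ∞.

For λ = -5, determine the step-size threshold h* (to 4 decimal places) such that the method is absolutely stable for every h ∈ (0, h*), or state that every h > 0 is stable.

interval (−∞, 0). Any h>0 works for λ=-5.

On y'=λy, z=hλ:
  y_{n+1} = y_n + z·[1/7·y_n + 6/7·y_{n+1}] ⇒ (1 − 6/7z)y_{n+1} = (1 + 1/7z)y_n
  ⇒ R(z) = (1 + 1/7z)/(1 − 6/7z).

Need |R(x)|<1, x<0.
x=-0.99: |R|=0.4645
x=-2: |R|=0.2632
x=-10: |R|=0.0448
x=-100: |R|=0.1532
θ=6/7≥1/2 ⇒ |1+1/7x|<|1−6/7x| ∀x<0 ⇒ stable on all of ℝ⁻.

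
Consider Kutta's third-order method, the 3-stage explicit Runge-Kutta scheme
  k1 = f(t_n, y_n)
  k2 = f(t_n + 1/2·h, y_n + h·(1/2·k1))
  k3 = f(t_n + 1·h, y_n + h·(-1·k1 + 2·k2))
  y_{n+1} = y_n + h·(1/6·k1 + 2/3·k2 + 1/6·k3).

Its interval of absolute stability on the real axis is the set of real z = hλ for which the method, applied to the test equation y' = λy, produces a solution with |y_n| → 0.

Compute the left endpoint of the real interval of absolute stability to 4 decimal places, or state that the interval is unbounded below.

Set f=λy, z=hλ:
  order 3, 3-stage ⇒ R(z)=1+z+z^2/2+z^3/6
  (e.g. R(-1.32)=0.16787, |R|=0.16787)

Find x<0 with |R(x)|<1.
x=-1.32: |R|=0.1679
|R(-1.5)|=0.0625 |R(-0.74)|=0.4663 |R(-0.58)|=0.5557
Bisect:
  x_lo=-3.1094 |R|=2.2857  x_hi=-0.3897 |R|=0.6764
  mid=-1.74954 |R|=0.11162 →hi
  mid=-2.42948 |R|=0.86824 →hi
  mid=-2.76945 |R|=1.47473 →lo
  mid=-2.59946 |R|=1.14838 →lo
  mid=-2.51447 |R|=1.00284 →lo
  mid=-2.47197 |R|=0.93421 →hi
  mid=-2.49322 |R|=0.96819 →hi
  mid=-2.50385 |R|=0.98543 →hi
  ...
  [-2.51281,-2.51264] ⇒ x*=-2.5127
Interval (-2.5127, 0).

left endpoint -2.5127.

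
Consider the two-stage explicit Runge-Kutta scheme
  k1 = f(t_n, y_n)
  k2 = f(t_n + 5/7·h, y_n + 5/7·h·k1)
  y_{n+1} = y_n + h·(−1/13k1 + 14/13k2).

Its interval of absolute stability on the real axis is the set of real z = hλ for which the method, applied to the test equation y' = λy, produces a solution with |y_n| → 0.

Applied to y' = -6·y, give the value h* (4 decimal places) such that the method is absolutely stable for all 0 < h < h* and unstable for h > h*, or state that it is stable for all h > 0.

(-1.3000,0); λ=-6 ⇒ h* = (13/10)/6 = 0.2167.

With y'=λy (z=hλ):
  k1=λy_n ⇒ h·k1=z·y_n;  k2=λ(1+5/7z)y_n ⇒ h·k2=z(1+5/7z)y_n
  y_{n+1}/y_n = 1 − 1/13z + 14/13z(1+5/7z) = 1 + z + 10/13z²
  Hence R(z) = 1 + z + 10/13z².

Boundary: |R(x)|=1, x<0.
x=-0.54: |R|=0.6843
R=1: x+10/13x²=0 ⇒ x=−13/10=-1.3000; min R=1−1/(4·10/13)=0.6750>−1
Confirm numerically:
  x=-1.220: |R|=0.92492 <1
  x=-1.139: |R|=0.85894 <1
  x=-0.959: |R|=0.74845 <1
  x=-1.706: |R|=1.53280 >1
  x=-1.512: |R|=1.24657 >1
  x=-1.368: |R|=1.07156 >1
Interval (-1.3000, 0).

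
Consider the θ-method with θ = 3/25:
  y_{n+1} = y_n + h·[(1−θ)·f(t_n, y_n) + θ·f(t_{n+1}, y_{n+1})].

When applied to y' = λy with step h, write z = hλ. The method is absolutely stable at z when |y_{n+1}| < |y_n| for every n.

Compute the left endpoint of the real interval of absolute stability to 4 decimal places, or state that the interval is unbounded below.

Set f=λy, z=hλ:
  y_{n+1} = y_n + z·[22/25·y_n + 3/25·y_{n+1}] ⇒ (1 − 3/25z)y_{n+1} = (1 + 22/25z)y_n
  ⇒ R(z) = (1 + 22/25z)/(1 − 3/25z).

Boundary: |R(x)|=1, x<0.
x=-1.21: |R|=0.0566
R=−1: 1+22/25x = −1+3/25x ⇒ -19/25x=2 ⇒ x=2/(-19/25)=-2.6316
Confirm numerically:
  x=-1.851: |R|=0.51458 <1
  x=-1.651: |R|=0.37799 <1
  x=-1.345: |R|=0.15809 <1
  x=-3.200: |R|=1.31214 >1
  x=-3.106: |R|=1.26266 >1
  x=-2.915: |R|=1.15958 >1
Stable set (-2.6316, 0).

left endpoint -2.6316.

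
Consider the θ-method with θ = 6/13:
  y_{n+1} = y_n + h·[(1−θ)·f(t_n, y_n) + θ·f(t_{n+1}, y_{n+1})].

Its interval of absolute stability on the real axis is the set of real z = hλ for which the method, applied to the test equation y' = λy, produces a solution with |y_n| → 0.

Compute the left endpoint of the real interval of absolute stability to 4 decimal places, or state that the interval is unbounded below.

left endpoint -26.0000.

With y'=λy (z=hλ):
  y_{n+1} = y_n + z·[7/13·y_n + 6/13·y_{n+1}] ⇒ (1 − 6/13z)y_{n+1} = (1 + 7/13z)y_n
  R(z) = (1 + 7/13z)/(1 − 6/13z).

Find x<0 with |R(x)|<1.
x=-1.24: |R|=0.2114
R=−1: 1+7/13x = −1+6/13x ⇒ -1/13x=2 ⇒ x=2/(-1/13)=-26.0000
Confirm numerically:
  x=-23.928: |R|=0.98677 <1
  x=-23.518: |R|=0.98389 <1
  x=-20.834: |R|=0.96257 <1
  x=-11.490: |R|=0.82292 <1
  x=-26.452: |R|=1.00263 >1
  x=-26.290: |R|=1.00170 >1
Stable set (-26.0000, 0).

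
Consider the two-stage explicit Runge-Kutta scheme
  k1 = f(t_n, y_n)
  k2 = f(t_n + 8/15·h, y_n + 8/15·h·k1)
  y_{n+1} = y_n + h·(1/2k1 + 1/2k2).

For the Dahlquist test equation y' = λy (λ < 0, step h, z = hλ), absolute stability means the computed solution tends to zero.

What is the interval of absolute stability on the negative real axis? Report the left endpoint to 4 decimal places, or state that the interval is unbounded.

Test eqn y'=λy, z=hλ:
  k1=λy_n ⇒ h·k1=z·y_n;  k2=λ(1+8/15z)y_n ⇒ h·k2=z(1+8/15z)y_n
  y_{n+1}/y_n = 1 + 1/2z + 1/2z(1+8/15z) = 1 + z + 4/15z²
  ⇒ R(z) = 1 + z + 4/15z².

Boundary: |R(x)|=1, x<0.
x=-1.52: |R|=0.0961
R=1: x+4/15x²=0 ⇒ x=−15/4=-3.7500; min R=1−1/(4·4/15)=0.0625>−1
Confirm numerically:
  x=-2.916: |R|=0.35148 <1
  x=-2.457: |R|=0.15283 <1
  x=-2.328: |R|=0.11722 <1
  x=-4.349: |R|=1.69468 >1
  x=-3.880: |R|=1.13451 >1
So |R|<1 on (-3.7500, 0).

z∈(-3.7500,0).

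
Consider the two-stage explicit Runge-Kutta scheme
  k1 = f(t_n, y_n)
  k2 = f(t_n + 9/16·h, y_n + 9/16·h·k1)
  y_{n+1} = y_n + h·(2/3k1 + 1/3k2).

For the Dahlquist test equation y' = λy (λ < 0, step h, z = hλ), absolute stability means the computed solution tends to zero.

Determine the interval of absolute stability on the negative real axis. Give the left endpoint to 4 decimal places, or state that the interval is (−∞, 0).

With y'=λy (z=hλ):
  k1=λy_n ⇒ h·k1=z·y_n;  k2=λ(1+9/16z)y_n ⇒ h·k2=z(1+9/16z)y_n
  y_{n+1}/y_n = 1 + 2/3z + 1/3z(1+9/16z) = 1 + z + 3/16z²
  so R(z) = 1 + z + 3/16z².

Solve |R(x)|<1 on ℝ⁻.
x=-0.92: |R|=0.2387
R=1: x+3/16x²=0 ⇒ x=−16/3=-5.3333; min R=1−1/(4·3/16)=-0.3333>−1
Confirm numerically:
  x=-4.981: |R|=0.67094 <1
  x=-4.088: |R|=0.04545 <1
  x=-3.764: |R|=0.10756 <1
  x=-5.809: |R|=1.51809 >1
  x=-5.465: |R|=1.13492 >1
  x=-5.408: |R|=1.07571 >1
Interval (-5.3333, 0).

(-5.3333, 0).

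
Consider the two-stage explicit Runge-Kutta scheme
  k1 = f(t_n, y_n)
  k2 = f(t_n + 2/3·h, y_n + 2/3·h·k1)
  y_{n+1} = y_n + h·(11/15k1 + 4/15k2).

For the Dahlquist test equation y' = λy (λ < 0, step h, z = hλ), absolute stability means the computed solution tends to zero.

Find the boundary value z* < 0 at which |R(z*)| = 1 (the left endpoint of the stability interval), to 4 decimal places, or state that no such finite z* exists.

z* = -5.6250.

On y'=λy, z=hλ:
  k1=λy_n ⇒ h·k1=z·y_n;  k2=λ(1+2/3z)y_n ⇒ h·k2=z(1+2/3z)y_n
  y_{n+1}/y_n = 1 + 11/15z + 4/15z(1+2/3z) = 1 + z + 8/45z²
  R(z) = 1 + z + 8/45z².

Find x<0 with |R(x)|<1.
x=-1.54: |R|=0.1184
R=1: x+8/45x²=0 ⇒ x=−45/8=-5.6250; min R=1−1/(4·8/45)=-0.4062>−1
Confirm numerically:
  x=-4.986: |R|=0.43359 <1
  x=-3.851: |R|=0.21452 <1
  x=-2.512: |R|=0.39020 <1
  x=-2.408: |R|=0.37716 <1
  x=-5.921: |R|=1.31158 >1
  x=-5.770: |R|=1.14874 >1
  x=-5.670: |R|=1.04536 >1
So |R|<1 on (-5.6250, 0).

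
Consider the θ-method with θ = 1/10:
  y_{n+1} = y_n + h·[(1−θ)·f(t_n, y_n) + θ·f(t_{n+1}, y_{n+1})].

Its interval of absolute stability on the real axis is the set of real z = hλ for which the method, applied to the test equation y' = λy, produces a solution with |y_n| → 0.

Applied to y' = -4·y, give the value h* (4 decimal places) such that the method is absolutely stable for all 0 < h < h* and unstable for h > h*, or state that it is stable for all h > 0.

(-2.5000,0); λ=-4 ⇒ h* = (5/2)/4 = 0.6250.

With y'=λy (z=hλ):
  y_{n+1} = y_n + z·[9/10·y_n + 1/10·y_{n+1}] ⇒ (1 − 1/10z)y_{n+1} = (1 + 9/10z)y_n
  so R(z) = (1 + 9/10z)/(1 − 1/10z).

Need |R(x)|<1, x<0.
x=-0.47: |R|=0.5511
R=−1: 1+9/10x = −1+1/10x ⇒ -4/5x=2 ⇒ x=2/(-4/5)=-2.5000
Confirm numerically:
  x=-2.472: |R|=0.98204 <1
  x=-1.778: |R|=0.50959 <1
  x=-1.598: |R|=0.37782 <1
  x=-2.901: |R|=1.24866 >1
  x=-2.665: |R|=1.10422 >1
Interval (-2.5000, 0).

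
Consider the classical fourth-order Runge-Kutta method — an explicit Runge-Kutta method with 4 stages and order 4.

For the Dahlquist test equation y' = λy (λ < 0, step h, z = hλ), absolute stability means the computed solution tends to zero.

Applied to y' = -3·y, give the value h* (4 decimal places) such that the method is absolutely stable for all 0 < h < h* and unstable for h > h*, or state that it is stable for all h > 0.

Set f=λy, z=hλ:
  order 4, 4-stage ⇒ R(z)=1+z+z^2/2+z^3/6+z^4/24
  (e.g. R(-1.3)=0.29784, |R|=0.29784)

Boundary: |R(x)|=1, x<0.
x=-1.3: |R|=0.2978
|R(-3)|=1.3750 |R(-1.33)|=0.2927 |R(-0.9)|=0.4108
Bisect:
  x_lo=-3.3672 |R|=2.2951  x_hi=-0.2646 |R|=0.7675
  mid=-1.81589 |R|=0.28792 →hi
  mid=-2.59153 |R|=0.74506 →hi
  mid=-2.97935 |R|=1.33423 →lo
  mid=-2.78544 |R|=1.00022 →lo
  mid=-2.68849 |R|=0.86359 →hi
  mid=-2.73696 |R|=0.92954 →hi
  mid=-2.76120 |R|=0.96428 →hi
  ...
  [-2.78544,-2.78525] ⇒ x*=-2.7853
So |R|<1 on (-2.7853, 0).

(-2.7853,0); λ=-3 ⇒ h* = 0.9284.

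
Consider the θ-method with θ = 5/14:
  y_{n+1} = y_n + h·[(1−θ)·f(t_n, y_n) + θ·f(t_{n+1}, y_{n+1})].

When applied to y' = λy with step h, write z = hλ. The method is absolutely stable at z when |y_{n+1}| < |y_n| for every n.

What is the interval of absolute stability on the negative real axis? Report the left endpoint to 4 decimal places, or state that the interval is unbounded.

Set f=λy, z=hλ:
  y_{n+1} = y_n + z·[9/14·y_n + 5/14·y_{n+1}] ⇒ (1 − 5/14z)y_{n+1} = (1 + 9/14z)y_n
  so R(z) = (1 + 9/14z)/(1 − 5/14z).

Boundary: |R(x)|=1, x<0.
x=-1.12: |R|=0.2000
R=−1: 1+9/14x = −1+5/14x ⇒ -2/7x=2 ⇒ x=2/(-2/7)=-7.0000
Confirm numerically:
  x=-5.766: |R|=0.88475 <1
  x=-4.613: |R|=0.74240 <1
  x=-4.239: |R|=0.68621 <1
  x=-7.438: |R|=1.03423 >1
  x=-7.314: |R|=1.02484 >1
Stable set (-7.0000, 0).

z∈(-7.0000,0).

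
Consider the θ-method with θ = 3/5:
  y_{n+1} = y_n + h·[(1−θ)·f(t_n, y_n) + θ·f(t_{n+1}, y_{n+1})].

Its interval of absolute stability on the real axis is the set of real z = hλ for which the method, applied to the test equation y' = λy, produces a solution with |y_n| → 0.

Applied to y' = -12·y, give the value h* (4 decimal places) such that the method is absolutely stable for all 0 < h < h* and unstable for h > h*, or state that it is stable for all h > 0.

interval (−∞, 0). Any h>0 works for λ=-12.

With y'=λy (z=hλ):
  y_{n+1} = y_n + z·[2/5·y_n + 3/5·y_{n+1}] ⇒ (1 − 3/5z)y_{n+1} = (1 + 2/5z)y_n
  ⇒ R(z) = (1 + 2/5z)/(1 − 3/5z).

Find x<0 with |R(x)|<1.
x=-1.46: |R|=0.2217
x=-2: |R|=0.0909
x=-10: |R|=0.4286
x=-100: |R|=0.6393
θ=3/5≥1/2 ⇒ |1+2/5x|<|1−3/5x| ∀x<0 ⇒ stable on all of ℝ⁻.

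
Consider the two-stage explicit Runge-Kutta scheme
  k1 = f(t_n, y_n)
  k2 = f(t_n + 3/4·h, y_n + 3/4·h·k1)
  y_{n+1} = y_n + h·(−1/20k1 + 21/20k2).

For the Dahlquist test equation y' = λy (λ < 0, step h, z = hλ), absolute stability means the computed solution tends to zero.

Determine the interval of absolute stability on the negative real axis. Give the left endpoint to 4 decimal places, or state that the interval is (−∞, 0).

z∈(-1.2698,0).

Set f=λy, z=hλ:
  k1=λy_n ⇒ h·k1=z·y_n;  k2=λ(1+3/4z)y_n ⇒ h·k2=z(1+3/4z)y_n
  y_{n+1}/y_n = 1 − 1/20z + 21/20z(1+3/4z) = 1 + z + 63/80z²
  R(z) = 1 + z + 63/80z².

Find x<0 with |R(x)|<1.
x=-1.4: |R|=1.1435
R=1: x+63/80x²=0 ⇒ x=−80/63=-1.2698; min R=1−1/(4·63/80)=0.6825>−1
Confirm numerically:
  x=-1.183: |R|=0.91910 <1
  x=-0.819: |R|=0.70922 <1
  x=-0.529: |R|=0.69137 <1
  x=-1.775: |R|=1.70612 >1
  x=-1.431: |R|=1.18161 >1
Interval (-1.2698, 0).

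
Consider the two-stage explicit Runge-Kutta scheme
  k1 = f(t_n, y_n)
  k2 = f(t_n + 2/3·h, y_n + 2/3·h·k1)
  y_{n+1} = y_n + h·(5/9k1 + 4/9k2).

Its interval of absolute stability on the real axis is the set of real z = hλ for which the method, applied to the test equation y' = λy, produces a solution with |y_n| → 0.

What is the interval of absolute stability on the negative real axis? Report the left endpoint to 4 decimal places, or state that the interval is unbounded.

(-3.3750, 0).

With y'=λy (z=hλ):
  k1=λy_n ⇒ h·k1=z·y_n;  k2=λ(1+2/3z)y_n ⇒ h·k2=z(1+2/3z)y_n
  y_{n+1}/y_n = 1 + 5/9z + 4/9z(1+2/3z) = 1 + z + 8/27z²
  Hence R(z) = 1 + z + 8/27z².

Solve |R(x)|<1 on ℝ⁻.
x=-0.52: |R|=0.5601
R=1: x+8/27x²=0 ⇒ x=−27/8=-3.3750; min R=1−1/(4·8/27)=0.1562>−1
Confirm numerically:
  x=-3.082: |R|=0.73244 <1
  x=-2.870: |R|=0.57056 <1
  x=-2.159: |R|=0.22212 <1
  x=-3.967: |R|=1.69584 >1
  x=-3.836: |R|=1.52397 >1
  x=-3.601: |R|=1.24113 >1
Interval (-3.3750, 0).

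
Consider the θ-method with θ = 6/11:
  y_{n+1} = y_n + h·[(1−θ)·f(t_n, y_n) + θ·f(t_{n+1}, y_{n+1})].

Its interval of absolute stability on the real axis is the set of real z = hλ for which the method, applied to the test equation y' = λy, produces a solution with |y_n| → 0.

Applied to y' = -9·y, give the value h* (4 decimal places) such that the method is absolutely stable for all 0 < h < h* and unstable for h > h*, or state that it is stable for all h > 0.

(−∞, 0) — no finite endpoint. Any h>0 works for λ=-9.

On y'=λy, z=hλ:
  y_{n+1} = y_n + z·[5/11·y_n + 6/11·y_{n+1}] ⇒ (1 − 6/11z)y_{n+1} = (1 + 5/11z)y_n
  so R(z) = (1 + 5/11z)/(1 − 6/11z).

Find x<0 with |R(x)|<1.
x=-1.07: |R|=0.3243
x=-2: |R|=0.0435
x=-10: |R|=0.5493
x=-100: |R|=0.8003
θ=6/11≥1/2 ⇒ |1+5/11x|<|1−6/11x| ∀x<0 ⇒ stable on all of ℝ⁻.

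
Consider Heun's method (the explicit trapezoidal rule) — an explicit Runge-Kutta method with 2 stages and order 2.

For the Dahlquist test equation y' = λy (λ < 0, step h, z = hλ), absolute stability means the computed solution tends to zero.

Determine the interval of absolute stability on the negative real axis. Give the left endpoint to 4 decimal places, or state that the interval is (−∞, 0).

z∈(-2.0000,0).

Test eqn y'=λy, z=hλ:
  order 2, 2-stage ⇒ R(z)=1+z+z^2/2
  (e.g. R(-1.67)=0.72445, |R|=0.72445)

Boundary: |R(x)|=1, x<0.
x=-1.67: |R|=0.7244
|R(-1.84)|=0.8528 |R(-0.93)|=0.5025 |R(-0.88)|=0.5072
Bisect:
  x_lo=-2.4701 |R|=1.5806  x_hi=-0.2993 |R|=0.7455
  mid=-1.38470 |R|=0.57400 →hi
  mid=-1.92741 |R|=0.93005 →hi
  mid=-2.19877 |R|=1.21853 →lo
  mid=-2.06309 |R|=1.06508 →lo
  mid=-1.99525 |R|=0.99526 →hi
  mid=-2.02917 |R|=1.02960 →lo
  mid=-2.01221 |R|=1.01229 →lo
  mid=-2.00373 |R|=1.00374 →lo
  mid=-1.99949 |R|=0.99949 →hi
  ...
  [-2.00002,-1.99989] ⇒ x*=-2.0000
So |R|<1 on (-2.0000, 0).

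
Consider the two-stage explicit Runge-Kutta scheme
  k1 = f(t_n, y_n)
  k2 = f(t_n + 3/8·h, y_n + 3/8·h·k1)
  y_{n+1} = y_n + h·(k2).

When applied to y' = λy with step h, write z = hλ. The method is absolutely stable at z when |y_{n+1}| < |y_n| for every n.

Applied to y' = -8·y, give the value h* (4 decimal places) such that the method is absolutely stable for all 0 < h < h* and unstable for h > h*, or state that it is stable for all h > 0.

Set f=λy, z=hλ:
  k1=λy_n ⇒ h·k1=z·y_n;  k2=λ(1+3/8z)y_n ⇒ h·k2=z(1+3/8z)y_n
  y_{n+1}/y_n = 1 + z(1+3/8z) = 1 + z + 3/8z²
  ⇒ R(z) = 1 + z + 3/8z².

Solve |R(x)|<1 on ℝ⁻.
x=-1.13: |R|=0.3488
R=1: x+3/8x²=0 ⇒ x=−8/3=-2.6667; min R=1−1/(4·3/8)=0.3333>−1
Confirm numerically:
  x=-2.376: |R|=0.74102 <1
  x=-2.358: |R|=0.72706 <1
  x=-1.459: |R|=0.33926 <1
  x=-3.150: |R|=1.57094 >1
  x=-3.116: |R|=1.52505 >1
  x=-2.788: |R|=1.12685 >1
Stable set (-2.6667, 0).

(-2.6667,0); λ=-8 ⇒ h* = (8/3)/8 = 0.3333.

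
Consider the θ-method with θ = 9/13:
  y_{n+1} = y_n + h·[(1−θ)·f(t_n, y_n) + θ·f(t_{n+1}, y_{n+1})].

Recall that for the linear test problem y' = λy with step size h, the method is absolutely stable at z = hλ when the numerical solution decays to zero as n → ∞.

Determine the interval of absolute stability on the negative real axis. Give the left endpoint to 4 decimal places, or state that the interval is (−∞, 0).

Test eqn y'=λy, z=hλ:
  y_{n+1} = y_n + z·[4/13·y_n + 9/13·y_{n+1}] ⇒ (1 − 9/13z)y_{n+1} = (1 + 4/13z)y_n
  ⇒ R(z) = (1 + 4/13z)/(1 − 9/13z).

Find x<0 with |R(x)|<1.
x=-1.53: |R|=0.2570
x=-2: |R|=0.1613
x=-10: |R|=0.2621
x=-100: |R|=0.4239
θ=9/13≥1/2 ⇒ |1+4/13x|<|1−9/13x| ∀x<0 ⇒ interval (−∞,0).

(−∞, 0) — no finite endpoint.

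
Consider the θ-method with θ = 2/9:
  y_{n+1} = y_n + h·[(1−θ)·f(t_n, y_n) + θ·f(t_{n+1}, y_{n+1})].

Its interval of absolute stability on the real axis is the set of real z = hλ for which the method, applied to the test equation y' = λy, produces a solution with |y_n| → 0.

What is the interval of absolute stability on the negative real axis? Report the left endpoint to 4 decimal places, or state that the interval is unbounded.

(-3.6000, 0).

On y'=λy, z=hλ:
  y_{n+1} = y_n + z·[7/9·y_n + 2/9·y_{n+1}] ⇒ (1 − 2/9z)y_{n+1} = (1 + 7/9z)y_n
  so R(z) = (1 + 7/9z)/(1 − 2/9z).

Need |R(x)|<1, x<0.
x=-1.68: |R|=0.2233
R=−1: 1+7/9x = −1+2/9x ⇒ -5/9x=2 ⇒ x=2/(-5/9)=-3.6000
Confirm numerically:
  x=-2.902: |R|=0.76425 <1
  x=-2.879: |R|=0.75573 <1
  x=-2.442: |R|=0.58297 <1
  x=-1.880: |R|=0.32602 <1
  x=-3.950: |R|=1.10355 >1
  x=-3.768: |R|=1.05080 >1
Stable set (-3.6000, 0).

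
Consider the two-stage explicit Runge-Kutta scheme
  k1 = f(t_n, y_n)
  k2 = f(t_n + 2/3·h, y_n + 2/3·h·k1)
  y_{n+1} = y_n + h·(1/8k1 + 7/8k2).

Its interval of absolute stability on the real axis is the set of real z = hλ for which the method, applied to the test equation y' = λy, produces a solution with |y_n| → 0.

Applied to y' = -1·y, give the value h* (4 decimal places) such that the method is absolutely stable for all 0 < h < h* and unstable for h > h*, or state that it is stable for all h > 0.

(-1.7143,0); λ=-1 ⇒ h* = (12/7)/1 = 1.7143.

On y'=λy, z=hλ:
  k1=λy_n ⇒ h·k1=z·y_n;  k2=λ(1+2/3z)y_n ⇒ h·k2=z(1+2/3z)y_n
  y_{n+1}/y_n = 1 + 1/8z + 7/8z(1+2/3z) = 1 + z + 7/12z²
  Hence R(z) = 1 + z + 7/12z².

Boundary: |R(x)|=1, x<0.
x=-1.48: |R|=0.7977
R=1: x+7/12x²=0 ⇒ x=−12/7=-1.7143; min R=1−1/(4·7/12)=0.5714>−1
Confirm numerically:
  x=-1.548: |R|=0.84984 <1
  x=-1.475: |R|=0.79411 <1
  x=-0.996: |R|=0.58268 <1
  x=-2.183: |R|=1.59687 >1
  x=-1.991: |R|=1.32138 >1
Stable set (-1.7143, 0).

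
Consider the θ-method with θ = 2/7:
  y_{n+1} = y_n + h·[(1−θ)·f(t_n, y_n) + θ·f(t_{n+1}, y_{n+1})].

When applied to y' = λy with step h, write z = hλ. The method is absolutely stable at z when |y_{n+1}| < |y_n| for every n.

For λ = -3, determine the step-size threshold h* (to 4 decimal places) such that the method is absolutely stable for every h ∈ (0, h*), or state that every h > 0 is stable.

On y'=λy, z=hλ:
  y_{n+1} = y_n + z·[5/7·y_n + 2/7·y_{n+1}] ⇒ (1 − 2/7z)y_{n+1} = (1 + 5/7z)y_n
  R(z) = (1 + 5/7z)/(1 − 2/7z).

Find x<0 with |R(x)|<1.
x=-0.9: |R|=0.2841
R=−1: 1+5/7x = −1+2/7x ⇒ -3/7x=2 ⇒ x=2/(-3/7)=-4.6667
Confirm numerically:
  x=-4.038: |R|=0.87490 <1
  x=-3.562: |R|=0.76536 <1
  x=-2.034: |R|=0.28641 <1
  x=-5.113: |R|=1.07773 >1
  x=-4.928: |R|=1.04651 >1
  x=-4.769: |R|=1.01856 >1
So |R|<1 on (-4.6667, 0).

(-4.6667,0); λ=-3 ⇒ h* = (14/3)/3 = 1.5556.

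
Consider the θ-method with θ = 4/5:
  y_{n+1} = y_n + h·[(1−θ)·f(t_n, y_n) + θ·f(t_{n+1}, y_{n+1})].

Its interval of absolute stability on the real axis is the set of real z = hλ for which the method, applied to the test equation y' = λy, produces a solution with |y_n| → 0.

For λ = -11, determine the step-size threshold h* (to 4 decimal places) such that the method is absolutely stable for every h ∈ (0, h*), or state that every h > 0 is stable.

(−∞, 0) — no finite endpoint. Any h>0 works for λ=-11.

With y'=λy (z=hλ):
  y_{n+1} = y_n + z·[1/5·y_n + 4/5·y_{n+1}] ⇒ (1 − 4/5z)y_{n+1} = (1 + 1/5z)y_n
  ⇒ R(z) = (1 + 1/5z)/(1 − 4/5z).

Find x<0 with |R(x)|<1.
x=-0.43: |R|=0.6801
x=-2: |R|=0.2308
x=-10: |R|=0.1111
x=-100: |R|=0.2346
θ=4/5≥1/2 ⇒ |1+1/5x|<|1−4/5x| ∀x<0 ⇒ stable on all of ℝ⁻.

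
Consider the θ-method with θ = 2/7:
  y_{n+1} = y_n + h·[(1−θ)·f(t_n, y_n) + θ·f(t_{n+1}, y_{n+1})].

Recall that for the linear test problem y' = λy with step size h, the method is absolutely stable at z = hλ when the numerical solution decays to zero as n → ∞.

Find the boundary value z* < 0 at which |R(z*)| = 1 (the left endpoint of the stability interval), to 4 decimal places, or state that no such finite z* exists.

z* = -4.6667.

Test eqn y'=λy, z=hλ:
  y_{n+1} = y_n + z·[5/7·y_n + 2/7·y_{n+1}] ⇒ (1 − 2/7z)y_{n+1} = (1 + 5/7z)y_n
  so R(z) = (1 + 5/7z)/(1 − 2/7z).

Solve |R(x)|<1 on ℝ⁻.
x=-0.63: |R|=0.4661
R=−1: 1+5/7x = −1+2/7x ⇒ -3/7x=2 ⇒ x=2/(-3/7)=-4.6667
Confirm numerically:
  x=-4.368: |R|=0.94306 <1
  x=-3.169: |R|=0.66314 <1
  x=-2.489: |R|=0.45458 <1
  x=-2.305: |R|=0.38975 <1
  x=-4.941: |R|=1.04875 >1
  x=-4.922: |R|=1.04548 >1
  x=-4.771: |R|=1.01892 >1
Stable set (-4.6667, 0).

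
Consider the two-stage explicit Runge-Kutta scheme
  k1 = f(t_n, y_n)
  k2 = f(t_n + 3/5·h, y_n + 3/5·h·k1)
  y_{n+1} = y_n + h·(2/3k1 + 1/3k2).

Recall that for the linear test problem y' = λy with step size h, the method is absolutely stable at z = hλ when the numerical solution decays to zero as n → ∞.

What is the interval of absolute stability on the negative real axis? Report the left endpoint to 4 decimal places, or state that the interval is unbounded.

Set f=λy, z=hλ:
  k1=λy_n ⇒ h·k1=z·y_n;  k2=λ(1+3/5z)y_n ⇒ h·k2=z(1+3/5z)y_n
  y_{n+1}/y_n = 1 + 2/3z + 1/3z(1+3/5z) = 1 + z + 1/5z²
  R(z) = 1 + z + 1/5z².

Need |R(x)|<1, x<0.
x=-1.1: |R|=0.1420
R=1: x+1/5x²=0 ⇒ x=−5=-5.0000; min R=1−1/(4·1/5)=-0.2500>−1
Confirm numerically:
  x=-4.485: |R|=0.53805 <1
  x=-3.803: |R|=0.08956 <1
  x=-3.619: |R|=0.00043 <1
  x=-3.305: |R|=0.12040 <1
  x=-5.433: |R|=1.47050 >1
  x=-5.429: |R|=1.46581 >1
  x=-5.176: |R|=1.18220 >1
Stable set (-5.0000, 0).

z∈(-5.0000,0).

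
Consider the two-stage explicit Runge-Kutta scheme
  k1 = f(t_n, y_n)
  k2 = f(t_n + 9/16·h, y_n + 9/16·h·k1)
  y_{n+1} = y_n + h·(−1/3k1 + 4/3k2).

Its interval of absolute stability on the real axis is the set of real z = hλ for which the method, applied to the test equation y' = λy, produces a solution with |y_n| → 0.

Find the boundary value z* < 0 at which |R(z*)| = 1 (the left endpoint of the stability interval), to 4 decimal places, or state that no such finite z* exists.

left endpoint -1.3333.

On y'=λy, z=hλ:
  k1=λy_n ⇒ h·k1=z·y_n;  k2=λ(1+9/16z)y_n ⇒ h·k2=z(1+9/16z)y_n
  y_{n+1}/y_n = 1 − 1/3z + 4/3z(1+9/16z) = 1 + z + 3/4z²
  so R(z) = 1 + z + 3/4z².

Find x<0 with |R(x)|<1.
x=-1.2: |R|=0.8800
R=1: x+3/4x²=0 ⇒ x=−4/3=-1.3333; min R=1−1/(4·3/4)=0.6667>−1
Confirm numerically:
  x=-0.920: |R|=0.71480 <1
  x=-0.644: |R|=0.66705 <1
  x=-0.624: |R|=0.66803 <1
  x=-1.699: |R|=1.46595 >1
  x=-1.667: |R|=1.41717 >1
  x=-1.605: |R|=1.32702 >1
Interval (-1.3333, 0).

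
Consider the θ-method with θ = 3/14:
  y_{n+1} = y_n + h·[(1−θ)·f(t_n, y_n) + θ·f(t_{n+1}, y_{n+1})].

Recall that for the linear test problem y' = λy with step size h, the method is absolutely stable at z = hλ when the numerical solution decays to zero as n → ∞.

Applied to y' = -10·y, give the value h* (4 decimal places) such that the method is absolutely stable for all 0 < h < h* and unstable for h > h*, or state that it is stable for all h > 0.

Set f=λy, z=hλ:
  y_{n+1} = y_n + z·[11/14·y_n + 3/14·y_{n+1}] ⇒ (1 − 3/14z)y_{n+1} = (1 + 11/14z)y_n
  so R(z) = (1 + 11/14z)/(1 − 3/14z).

Need |R(x)|<1, x<0.
x=-1.76: |R|=0.2780
R=−1: 1+11/14x = −1+3/14x ⇒ -4/7x=2 ⇒ x=2/(-4/7)=-3.5000
Confirm numerically:
  x=-3.064: |R|=0.84960 <1
  x=-2.866: |R|=0.77556 <1
  x=-1.861: |R|=0.33044 <1
  x=-4.034: |R|=1.16367 >1
  x=-3.812: |R|=1.09813 >1
  x=-3.555: |R|=1.01784 >1
Interval (-3.5000, 0).

(-3.5000,0); λ=-10 ⇒ h* = (7/2)/10 = 0.3500.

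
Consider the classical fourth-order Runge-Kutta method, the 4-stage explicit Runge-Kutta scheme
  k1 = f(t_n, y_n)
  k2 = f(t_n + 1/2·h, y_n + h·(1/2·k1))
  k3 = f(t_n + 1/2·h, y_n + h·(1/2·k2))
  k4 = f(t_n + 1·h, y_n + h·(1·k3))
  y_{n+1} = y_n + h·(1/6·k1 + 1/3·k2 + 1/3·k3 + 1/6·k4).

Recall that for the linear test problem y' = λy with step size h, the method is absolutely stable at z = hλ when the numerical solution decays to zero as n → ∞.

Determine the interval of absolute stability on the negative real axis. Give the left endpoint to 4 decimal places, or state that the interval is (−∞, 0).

With y'=λy (z=hλ):
  order 4, 4-stage ⇒ R(z)=1+z+z^2/2+z^3/6+z^4/24
  (e.g. R(-1.05)=0.35896, |R|=0.35896)

Boundary: |R(x)|=1, x<0.
x=-1.05: |R|=0.3590
|R(-1.08)|=0.3499 |R(-1.05)|=0.3590 |R(-0.66)|=0.5178
Bisect:
  x_lo=-3.5926 |R|=3.0735  x_hi=-0.0811 |R|=0.9221
  mid=-1.83685 |R|=0.29157 →hi
  mid=-2.71471 |R|=0.89869 →hi
  mid=-3.15363 |R|=1.71300 →lo
  mid=-2.93417 |R|=1.24866 →lo
  mid=-2.82444 |R|=1.06064 →lo
  mid=-2.76957 |R|=0.97655 →hi
  mid=-2.79700 |R|=1.01780 →lo
  mid=-2.78329 |R|=0.99698 →hi
  mid=-2.79015 |R|=1.00734 →lo
  ...
  [-2.78543,-2.78522] ⇒ x*=-2.7853
Interval (-2.7853, 0).

(-2.7853, 0).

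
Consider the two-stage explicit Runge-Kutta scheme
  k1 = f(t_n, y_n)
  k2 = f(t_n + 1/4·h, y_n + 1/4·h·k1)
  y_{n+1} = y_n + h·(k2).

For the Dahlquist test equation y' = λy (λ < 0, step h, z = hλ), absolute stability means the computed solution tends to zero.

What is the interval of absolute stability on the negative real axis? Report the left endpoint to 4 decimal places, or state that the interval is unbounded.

z∈(-4.0000,0).

Test eqn y'=λy, z=hλ:
  k1=λy_n ⇒ h·k1=z·y_n;  k2=λ(1+1/4z)y_n ⇒ h·k2=z(1+1/4z)y_n
  y_{n+1}/y_n = 1 + z(1+1/4z) = 1 + z + 1/4z²
  Hence R(z) = 1 + z + 1/4z².

Solve |R(x)|<1 on ℝ⁻.
x=-0.43: |R|=0.6162
R=1: x+1/4x²=0 ⇒ x=−4=-4.0000; min R=1−1/(4·1/4)=0.0000>−1
Confirm numerically:
  x=-3.366: |R|=0.46649 <1
  x=-2.915: |R|=0.20931 <1
  x=-2.376: |R|=0.03534 <1
  x=-4.596: |R|=1.68480 >1
  x=-4.208: |R|=1.21882 >1
Stable set (-4.0000, 0).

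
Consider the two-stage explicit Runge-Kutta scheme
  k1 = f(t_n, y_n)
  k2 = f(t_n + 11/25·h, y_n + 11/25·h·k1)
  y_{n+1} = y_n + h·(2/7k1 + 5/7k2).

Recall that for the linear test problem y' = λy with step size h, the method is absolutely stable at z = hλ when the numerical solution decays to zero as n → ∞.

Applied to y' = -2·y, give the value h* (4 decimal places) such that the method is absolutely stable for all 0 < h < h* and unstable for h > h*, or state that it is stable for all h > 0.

With y'=λy (z=hλ):
  k1=λy_n ⇒ h·k1=z·y_n;  k2=λ(1+11/25z)y_n ⇒ h·k2=z(1+11/25z)y_n
  y_{n+1}/y_n = 1 + 2/7z + 5/7z(1+11/25z) = 1 + z + 11/35z²
  so R(z) = 1 + z + 11/35z².

Need |R(x)|<1, x<0.
x=-0.8: |R|=0.4011
R=1: x+11/35x²=0 ⇒ x=−35/11=-3.1818; min R=1−1/(4·11/35)=0.2045>−1
Confirm numerically:
  x=-2.229: |R|=0.33251 <1
  x=-1.977: |R|=0.25139 <1
  x=-1.970: |R|=0.24971 <1
  x=-1.926: |R|=0.23984 <1
  x=-3.629: |R|=1.51003 >1
  x=-3.206: |R|=1.02437 >1
Interval (-3.1818, 0).

(-3.1818,0); λ=-2 ⇒ h* = (35/11)/2 = 1.5909.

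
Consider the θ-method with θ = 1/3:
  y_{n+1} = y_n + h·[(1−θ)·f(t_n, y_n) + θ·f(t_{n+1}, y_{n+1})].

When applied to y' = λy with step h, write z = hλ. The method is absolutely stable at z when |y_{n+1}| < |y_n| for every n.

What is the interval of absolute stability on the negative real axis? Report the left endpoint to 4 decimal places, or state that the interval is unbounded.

Set f=λy, z=hλ:
  y_{n+1} = y_n + z·[2/3·y_n + 1/3·y_{n+1}] ⇒ (1 − 1/3z)y_{n+1} = (1 + 2/3z)y_n
  Hence R(z) = (1 + 2/3z)/(1 − 1/3z).

Solve |R(x)|<1 on ℝ⁻.
x=-1.44: |R|=0.0270
R=−1: 1+2/3x = −1+1/3x ⇒ -1/3x=2 ⇒ x=2/(-1/3)=-6.0000
Confirm numerically:
  x=-5.716: |R|=0.96742 <1
  x=-4.139: |R|=0.73932 <1
  x=-4.079: |R|=0.72863 <1
  x=-2.619: |R|=0.39829 <1
  x=-6.266: |R|=1.02871 >1
  x=-6.119: |R|=1.01305 >1
So |R|<1 on (-6.0000, 0).

z∈(-6.0000,0).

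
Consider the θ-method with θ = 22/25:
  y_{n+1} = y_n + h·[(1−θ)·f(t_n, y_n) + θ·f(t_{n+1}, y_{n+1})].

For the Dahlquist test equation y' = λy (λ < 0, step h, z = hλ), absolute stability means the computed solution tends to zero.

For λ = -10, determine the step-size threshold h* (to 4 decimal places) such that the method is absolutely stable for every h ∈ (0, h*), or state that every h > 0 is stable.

unbounded; (−∞, 0). Any h>0 works for λ=-10.

Set f=λy, z=hλ:
  y_{n+1} = y_n + z·[3/25·y_n + 22/25·y_{n+1}] ⇒ (1 − 22/25z)y_{n+1} = (1 + 3/25z)y_n
  ⇒ R(z) = (1 + 3/25z)/(1 − 22/25z).

Solve |R(x)|<1 on ℝ⁻.
x=-1.06: |R|=0.4516
x=-2: |R|=0.2754
x=-10: |R|=0.0204
x=-100: |R|=0.1236
θ=22/25≥1/2 ⇒ |1+3/25x|<|1−22/25x| ∀x<0 ⇒ stable on all of ℝ⁻.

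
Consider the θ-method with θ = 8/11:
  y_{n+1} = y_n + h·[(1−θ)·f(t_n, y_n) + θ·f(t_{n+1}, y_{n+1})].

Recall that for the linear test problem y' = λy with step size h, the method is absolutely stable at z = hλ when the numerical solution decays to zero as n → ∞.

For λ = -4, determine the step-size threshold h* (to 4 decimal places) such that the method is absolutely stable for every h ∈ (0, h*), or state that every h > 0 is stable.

(−∞, 0) — no finite endpoint. Any h>0 works for λ=-4.

With y'=λy (z=hλ):
  y_{n+1} = y_n + z·[3/11·y_n + 8/11·y_{n+1}] ⇒ (1 − 8/11z)y_{n+1} = (1 + 3/11z)y_n
  so R(z) = (1 + 3/11z)/(1 − 8/11z).

Need |R(x)|<1, x<0.
x=-1.13: |R|=0.3797
x=-2: |R|=0.1852
x=-10: |R|=0.2088
x=-100: |R|=0.3564
θ=8/11≥1/2 ⇒ |1+3/11x|<|1−8/11x| ∀x<0 ⇒ unbounded interval.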